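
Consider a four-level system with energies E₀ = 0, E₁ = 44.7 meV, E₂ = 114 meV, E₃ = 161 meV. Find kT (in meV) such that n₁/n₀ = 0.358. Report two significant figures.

n₁/n₀ = exp[−(E₁−E₀)/kT] = 0.358.
⇒ (E₁−E₀)/kT = ln(1/0.358) = ln(2.793) = 1.027.
kT = 44.7 meV / 1.027 = 44 meV.

44 meV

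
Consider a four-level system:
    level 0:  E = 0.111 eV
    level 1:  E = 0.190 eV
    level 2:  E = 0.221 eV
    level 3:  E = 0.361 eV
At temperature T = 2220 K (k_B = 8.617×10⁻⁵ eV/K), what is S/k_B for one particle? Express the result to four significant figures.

k_BT = 8.617×10⁻⁵ × 2220 K = 0.191297 eV.
Eᵢ/kT = 0.580250, 0.993220, 1.15527, 1.88712.
Z = Σ e^(−Eᵢ/kT) = e^(−0.580250) + e^(−0.993220) + e^(−1.15527) + e^(−1.88712) = 0.559758 + 0.370382 + 0.314972 + 0.151508 = 1.39662.
⟨E⟩ = Σ EᵢPᵢ = 0.183879 eV.
S/k_B = ln Z + ⟨E⟩/kT = ln(1.39662) + 0.183879/0.191297 = 0.334055 + 0.961223 = 1.295.

1.295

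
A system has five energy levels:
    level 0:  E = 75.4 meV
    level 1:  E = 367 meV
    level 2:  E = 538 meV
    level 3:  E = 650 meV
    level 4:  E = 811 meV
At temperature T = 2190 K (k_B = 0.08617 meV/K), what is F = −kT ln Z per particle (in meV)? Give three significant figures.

k_BT = 0.08617 × 2190 K = 188.71 meV.
Eᵢ/kT = 0.39955, 1.9448, 2.8509, 3.4444, 4.2976.
Z = Σ e^(−Eᵢ/kT) = e^(−0.39955) + e^(−1.9448) + e^(−2.8509) + e^(−3.4444) + e^(−4.2976) = 0.67062 + 0.14302 + 0.057792 + 0.031924 + 0.013601 = 0.91696.
F = −kT ln Z = −188.71 × ln(0.91696) = −188.71 × -0.086691 = 16.4 meV.

16.4 meV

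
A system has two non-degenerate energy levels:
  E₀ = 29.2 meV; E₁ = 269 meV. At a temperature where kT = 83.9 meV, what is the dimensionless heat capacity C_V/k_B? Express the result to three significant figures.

Eᵢ/kT = 0.34803, 3.2062.
Z = Σ e^(−Eᵢ/kT) = e^(−0.34803) + e^(−3.2062) = 0.70608 + 0.040510 = 0.74659.
⟨E⟩ = 42.212 meV, ⟨E²⟩ = 4732.7 meV².
C_V/k_B = (⟨E²⟩ − ⟨E⟩²)/(kT)² = (4732.7 − 1781.9)/7039.2 = 0.419.

0.419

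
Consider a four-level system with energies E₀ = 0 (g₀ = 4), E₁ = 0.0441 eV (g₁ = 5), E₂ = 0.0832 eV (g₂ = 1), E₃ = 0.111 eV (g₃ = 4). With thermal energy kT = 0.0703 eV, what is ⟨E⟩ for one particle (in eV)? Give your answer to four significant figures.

Eᵢ/kT = 0, 0.627312, 1.18350, 1.57895.
Z = Σ gᵢe^(−Eᵢ/kT) = 4·e^(−0) + 5·e^(−0.627312) + 1·e^(−1.18350) + 4·e^(−1.57895) = 4.00000 + 2.67013 + 0.306205 + 0.824766 = 7.80110.
⟨E⟩ = Σ Eᵢ gᵢe^(−Eᵢ/kT) / Z = (0·4.00000 + 0.0441·2.67013 + 0.0832·0.306205 + 0.111·0.824766) / 7.80110 = 0.03010 eV.

0.03010 eV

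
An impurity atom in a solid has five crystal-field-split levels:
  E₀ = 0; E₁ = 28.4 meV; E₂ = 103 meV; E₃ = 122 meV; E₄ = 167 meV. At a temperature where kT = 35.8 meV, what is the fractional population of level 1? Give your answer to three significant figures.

Eᵢ/kT = 0, 0.79330, 2.8771, 3.4078, 4.6648.
Z = Σ e^(−Eᵢ/kT) = e^(−0) + e^(−0.79330) + e^(−2.8771) + e^(−3.4078) + e^(−4.6648) = 1.0000 + 0.45235 + 0.056298 + 0.033114 + 0.0094211 = 1.5512.
P₁ = e^(−E₁/kT) / Z = 0.45235/1.5512 = 0.292.

0.292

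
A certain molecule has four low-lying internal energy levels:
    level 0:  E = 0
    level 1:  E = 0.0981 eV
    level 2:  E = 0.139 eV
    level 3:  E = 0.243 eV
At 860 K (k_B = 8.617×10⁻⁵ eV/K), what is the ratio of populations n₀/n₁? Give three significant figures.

k_BT = 8.617×10⁻⁵ × 860 K = 0.074106 eV.
n₀/n₁ = exp[−(E₀−E₁)/kT] = exp(−(-0.0981 eV)/(0.074106 eV)) = exp(1.3238) = 3.76.

3.76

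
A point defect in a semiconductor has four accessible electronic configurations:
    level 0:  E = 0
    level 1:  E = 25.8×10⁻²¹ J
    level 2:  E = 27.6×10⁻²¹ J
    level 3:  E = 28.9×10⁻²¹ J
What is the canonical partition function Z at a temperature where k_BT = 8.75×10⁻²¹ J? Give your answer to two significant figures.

Z = 1.1

Eᵢ/kT = 0, 2.949, 3.154, 3.303.
Z = Σ e^(−Eᵢ/kT) = e^(−0) + e^(−2.949) + e^(−3.154) + e^(−3.303) = 1.000 + 0.05239 + 0.04268 + 0.03677 = 1.132.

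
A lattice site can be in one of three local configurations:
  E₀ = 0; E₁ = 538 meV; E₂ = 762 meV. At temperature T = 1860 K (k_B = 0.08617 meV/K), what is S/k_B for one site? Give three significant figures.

k_BT = 0.08617 × 1860 K = 160.28 meV.
Eᵢ/kT = 0, 3.3566, 4.7542.
Z = Σ e^(−Eᵢ/kT) = e^(−0) + e^(−3.3566) + e^(−4.7542) = 1.0000 + 0.034854 + 0.0086154 = 1.0435.
⟨E⟩ = Σ EᵢPᵢ = 24.261 meV.
S/k_B = ln Z + ⟨E⟩/kT = ln(1.0435) + 24.261/160.28 = 0.042580 + 0.15137 = 0.194.

0.194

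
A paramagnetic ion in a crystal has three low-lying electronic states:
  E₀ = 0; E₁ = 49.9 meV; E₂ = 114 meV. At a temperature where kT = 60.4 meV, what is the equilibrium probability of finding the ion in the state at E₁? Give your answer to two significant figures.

0.28

Eᵢ/kT = 0, 0.8262, 1.887.
Z = Σ e^(−Eᵢ/kT) = e^(−0) + e^(−0.8262) + e^(−1.887) = 1.000 + 0.4377 + 0.1515 = 1.589.
P₁ = e^(−E₁/kT) / Z = 0.4377/1.589 = 0.28.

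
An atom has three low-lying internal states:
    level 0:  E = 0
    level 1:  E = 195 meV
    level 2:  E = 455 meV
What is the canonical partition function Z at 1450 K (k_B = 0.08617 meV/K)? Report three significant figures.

Z = 1.24

k_BT = 0.08617 × 1450 K = 124.95 meV.
Eᵢ/kT = 0, 1.5606, 3.6415.
Z = Σ e^(−Eᵢ/kT) = e^(−0) + e^(−1.5606) + e^(−3.6415) = 1.0000 + 0.21001 + 0.026213 = 1.2362.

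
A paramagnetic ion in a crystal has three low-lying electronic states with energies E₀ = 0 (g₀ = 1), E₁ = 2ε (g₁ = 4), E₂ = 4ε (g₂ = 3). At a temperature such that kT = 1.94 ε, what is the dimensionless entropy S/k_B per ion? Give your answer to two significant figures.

1.8

Eᵢ/kT = 0, 1.031, 2.062.
Z = Σ gᵢe^(−Eᵢ/kT) = 1·e^(−0) + 4·e^(−1.031) + 3·e^(−2.062) = 1.000 + 1.427 + 0.3816 = 2.809.
⟨E⟩ = Σ EᵢPᵢ = 1.559 ε.
S/k_B = ln Z + ⟨E⟩/kT = ln(2.809) + 1.559/1.94 = 1.033 + 0.8036 = 1.8.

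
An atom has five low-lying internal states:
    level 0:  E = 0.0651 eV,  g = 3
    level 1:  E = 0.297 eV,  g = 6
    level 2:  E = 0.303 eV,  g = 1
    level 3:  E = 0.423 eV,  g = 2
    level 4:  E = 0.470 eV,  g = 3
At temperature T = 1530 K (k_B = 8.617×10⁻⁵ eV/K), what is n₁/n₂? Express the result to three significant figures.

6.28

k_BT = 8.617×10⁻⁵ × 1530 K = 0.13184 eV.
n₁/n₂ = (g₁/g₂) exp[−(E₁−E₂)/kT] = (6/1) × exp(−(-0.006 eV)/(0.13184 eV)) = (6/1) × exp(0.045510) = 6.28.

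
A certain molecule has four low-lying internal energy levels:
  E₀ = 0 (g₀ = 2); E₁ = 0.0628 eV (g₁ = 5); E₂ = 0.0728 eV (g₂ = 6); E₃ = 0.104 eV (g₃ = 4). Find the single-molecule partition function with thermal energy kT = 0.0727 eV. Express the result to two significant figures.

Eᵢ/kT = 0, 0.8638, 1.001, 1.431.
Z = Σ gᵢe^(−Eᵢ/kT) = 2·e^(−0) + 5·e^(−0.8638) + 6·e^(−1.001) + 4·e^(−1.431) = 2.000 + 2.108 + 2.205 + 0.9563 = 7.269.

Z = 7.3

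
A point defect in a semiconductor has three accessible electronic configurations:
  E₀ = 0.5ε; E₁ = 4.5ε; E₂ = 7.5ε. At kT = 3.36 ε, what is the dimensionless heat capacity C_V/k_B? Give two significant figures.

Eᵢ/kT = 0.1488, 1.339, 2.232.
Z = Σ e^(−Eᵢ/kT) = e^(−0.1488) + e^(−1.339) + e^(−2.232) = 0.8617 + 0.2621 + 0.1073 = 1.231.
⟨E⟩ = 1.962 ε, ⟨E²⟩ = 9.390 ε².
C_V/k_B = (⟨E²⟩ − ⟨E⟩²)/(kT)² = (9.390 − 3.849)/11.29 = 0.49.

0.49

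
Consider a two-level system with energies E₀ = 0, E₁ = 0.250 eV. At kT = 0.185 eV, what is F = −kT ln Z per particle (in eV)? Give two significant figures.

Eᵢ/kT = 0, 1.351.
Z = Σ e^(−Eᵢ/kT) = e^(−0) + e^(−1.351) = 1.000 + 0.2590 = 1.259.
F = −kT ln Z = −0.185 × ln(1.259) = −0.185 × 0.2303 = -0.043 eV.

-0.043 eV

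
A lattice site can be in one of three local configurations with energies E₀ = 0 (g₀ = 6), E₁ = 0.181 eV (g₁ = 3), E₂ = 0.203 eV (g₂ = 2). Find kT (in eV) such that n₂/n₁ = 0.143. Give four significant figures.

0.01429 eV

n₂/n₁ = (g₂/g₁) exp[−(E₂−E₁)/kT] = 0.143.
⇒ (E₂−E₁)/kT = ln((2/3)/0.143) = ln(4.66200) = 1.53944.
kT = 0.022 eV / 1.53944 = 0.01429 eV.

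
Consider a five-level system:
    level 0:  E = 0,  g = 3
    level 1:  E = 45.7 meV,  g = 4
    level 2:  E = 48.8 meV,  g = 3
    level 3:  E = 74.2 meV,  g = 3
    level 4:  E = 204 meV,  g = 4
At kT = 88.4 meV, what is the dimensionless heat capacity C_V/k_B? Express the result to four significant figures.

Eᵢ/kT = 0, 0.516968, 0.552036, 0.839367, 2.30769.
Z = Σ gᵢe^(−Eᵢ/kT) = 3·e^(−0) + 4·e^(−0.516968) + 3·e^(−0.552036) + 3·e^(−0.839367) + 4·e^(−2.30769) = 3.00000 + 2.38530 + 1.72733 + 1.29595 + 0.397963 = 8.80654.
⟨E⟩ = 42.0876 meV, ⟨E²⟩ = 3723.58 meV².
C_V/k_B = (⟨E²⟩ − ⟨E⟩²)/(kT)² = (3723.58 − 1771.37)/7814.56 = 0.2498.

0.2498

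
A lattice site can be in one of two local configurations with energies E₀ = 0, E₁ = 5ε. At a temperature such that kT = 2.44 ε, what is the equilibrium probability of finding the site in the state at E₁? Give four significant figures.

Eᵢ/kT = 0, 2.04918.
Z = Σ e^(−Eᵢ/kT) = e^(−0) + e^(−2.04918) = 1.00000 + 0.128841 = 1.12884.
P₁ = e^(−E₁/kT) / Z = 0.128841/1.12884 = 0.1141.

0.1141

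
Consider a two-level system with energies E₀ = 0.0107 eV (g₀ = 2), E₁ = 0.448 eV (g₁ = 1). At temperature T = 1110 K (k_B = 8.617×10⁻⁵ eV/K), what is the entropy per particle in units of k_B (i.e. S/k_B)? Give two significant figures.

k_BT = 8.617×10⁻⁵ × 1110 K = 0.09565 eV.
Eᵢ/kT = 0.1119, 4.684.
Z = Σ gᵢe^(−Eᵢ/kT) = 2·e^(−0.1119) + 1·e^(−4.684) = 1.788 + 0.009242 = 1.797.
⟨E⟩ = Σ EᵢPᵢ = 0.01295 eV.
S/k_B = ln Z + ⟨E⟩/kT = ln(1.797) + 0.01295/0.09565 = 0.5861 + 0.1354 = 0.72.

0.72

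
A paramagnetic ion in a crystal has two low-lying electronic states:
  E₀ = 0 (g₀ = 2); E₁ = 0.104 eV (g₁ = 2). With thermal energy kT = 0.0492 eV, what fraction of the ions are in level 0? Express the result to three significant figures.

0.892

Eᵢ/kT = 0, 2.1138.
Z = Σ gᵢe^(−Eᵢ/kT) = 2·e^(−0) + 2·e^(−2.1138) = 2.0000 + 0.24156 = 2.2416.
P₀ = g₀ e^(−E₀/kT) / Z = 2.0000/2.2416 = 0.892.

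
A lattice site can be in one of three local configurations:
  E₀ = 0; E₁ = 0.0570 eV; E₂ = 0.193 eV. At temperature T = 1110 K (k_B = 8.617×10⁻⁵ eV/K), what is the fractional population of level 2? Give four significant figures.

0.07895

k_BT = 8.617×10⁻⁵ × 1110 K = 0.0956487 eV.
Eᵢ/kT = 0, 0.595931, 2.01780.
Z = Σ e^(−Eᵢ/kT) = e^(−0) + e^(−0.595931) + e^(−2.01780) = 1.00000 + 0.551049 + 0.132948 = 1.68400.
P₂ = e^(−E₂/kT) / Z = 0.132948/1.68400 = 0.07895.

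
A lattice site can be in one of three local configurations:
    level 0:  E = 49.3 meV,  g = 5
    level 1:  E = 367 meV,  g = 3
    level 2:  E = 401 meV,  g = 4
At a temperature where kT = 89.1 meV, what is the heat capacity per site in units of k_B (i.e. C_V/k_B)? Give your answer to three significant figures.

0.428

Eᵢ/kT = 0.55331, 4.1190, 4.5006.
Z = Σ gᵢe^(−Eᵢ/kT) = 5·e^(−0.55331) + 3·e^(−4.1190) + 4·e^(−4.5006) = 2.8752 + 0.048782 + 0.044409 = 2.9684.
⟨E⟩ = 59.782 meV, ⟨E²⟩ = 6973.3 meV².
C_V/k_B = (⟨E²⟩ − ⟨E⟩²)/(kT)² = (6973.3 − 3573.9)/7938.8 = 0.428.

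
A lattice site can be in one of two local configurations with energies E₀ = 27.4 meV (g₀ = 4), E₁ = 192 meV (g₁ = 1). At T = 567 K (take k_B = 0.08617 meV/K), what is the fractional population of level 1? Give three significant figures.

0.00853

k_BT = 0.08617 × 567 K = 48.858 meV.
Eᵢ/kT = 0.56081, 3.9298.
Z = Σ gᵢe^(−Eᵢ/kT) = 4·e^(−0.56081) + 1·e^(−3.9298) = 2.2830 + 0.019648 = 2.3026.
P₁ = g₁ e^(−E₁/kT) / Z = 0.019648/2.3026 = 0.00853.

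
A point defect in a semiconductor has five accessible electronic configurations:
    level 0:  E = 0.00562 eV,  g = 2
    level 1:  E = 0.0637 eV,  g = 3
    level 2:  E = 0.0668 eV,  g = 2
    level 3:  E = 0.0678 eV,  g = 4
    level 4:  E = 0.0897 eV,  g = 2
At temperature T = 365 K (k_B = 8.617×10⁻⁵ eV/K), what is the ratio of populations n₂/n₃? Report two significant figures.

k_BT = 8.617×10⁻⁵ × 365 K = 0.03145 eV.
n₂/n₃ = (g₂/g₃) exp[−(E₂−E₃)/kT] = (2/4) × exp(−(-0.0010 eV)/(0.03145 eV)) = (2/4) × exp(0.03180) = 0.52.

0.52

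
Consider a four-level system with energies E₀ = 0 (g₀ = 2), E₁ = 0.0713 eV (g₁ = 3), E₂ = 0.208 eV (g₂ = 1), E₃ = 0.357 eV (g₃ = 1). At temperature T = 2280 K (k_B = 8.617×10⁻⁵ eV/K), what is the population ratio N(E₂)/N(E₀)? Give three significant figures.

0.173

k_BT = 8.617×10⁻⁵ × 2280 K = 0.19647 eV.
n₂/n₀ = (g₂/g₀) exp[−(E₂−E₀)/kT] = (1/2) × exp(−(0.208 eV)/(0.19647 eV)) = (1/2) × exp(-1.0587) = 0.173.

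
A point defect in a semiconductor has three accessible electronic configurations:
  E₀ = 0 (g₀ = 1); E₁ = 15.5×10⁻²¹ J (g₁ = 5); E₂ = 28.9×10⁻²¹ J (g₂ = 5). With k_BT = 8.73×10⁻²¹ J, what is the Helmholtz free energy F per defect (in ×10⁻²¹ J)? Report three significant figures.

-6.18 ×10⁻²¹ J

Eᵢ/kT = 0, 1.7755, 3.3104.
Z = Σ gᵢe^(−Eᵢ/kT) = 1·e^(−0) + 5·e^(−1.7755) + 5·e^(−3.3104) = 1.0000 + 0.84699 + 0.18251 = 2.0295.
F = −kT ln Z = −8.73 × ln(2.0295) = −8.73 × 0.70779 = -6.18 ×10⁻²¹ J.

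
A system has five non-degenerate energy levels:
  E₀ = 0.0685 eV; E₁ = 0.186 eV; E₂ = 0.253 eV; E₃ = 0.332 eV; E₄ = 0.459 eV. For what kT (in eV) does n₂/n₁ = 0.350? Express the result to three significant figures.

0.0638 eV

n₂/n₁ = exp[−(E₂−E₁)/kT] = 0.350.
⇒ (E₂−E₁)/kT = ln(1/0.350) = ln(2.8571) = 1.0498.
kT = 0.067 eV / 1.0498 = 0.0638 eV.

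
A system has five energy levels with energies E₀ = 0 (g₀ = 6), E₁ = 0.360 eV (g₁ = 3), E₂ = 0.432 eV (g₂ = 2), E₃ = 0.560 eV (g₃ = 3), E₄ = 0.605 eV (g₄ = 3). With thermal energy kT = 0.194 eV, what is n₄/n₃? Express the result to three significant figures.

0.793

n₄/n₃ = (g₄/g₃) exp[−(E₄−E₃)/kT] = (3/3) × exp(−(0.045 eV)/(0.194 eV)) = (3/3) × exp(-0.23196) = 0.793.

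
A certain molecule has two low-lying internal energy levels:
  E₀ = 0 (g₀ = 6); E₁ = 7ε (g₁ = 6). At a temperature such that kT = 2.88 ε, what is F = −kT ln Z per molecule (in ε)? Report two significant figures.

Eᵢ/kT = 0, 2.431.
Z = Σ gᵢe^(−Eᵢ/kT) = 6·e^(−0) + 6·e^(−2.431) = 6.000 + 0.5277 = 6.528.
F = −kT ln Z = −2.88 × ln(6.528) = −2.88 × 1.876 = -5.4 ε.

-5.4 ε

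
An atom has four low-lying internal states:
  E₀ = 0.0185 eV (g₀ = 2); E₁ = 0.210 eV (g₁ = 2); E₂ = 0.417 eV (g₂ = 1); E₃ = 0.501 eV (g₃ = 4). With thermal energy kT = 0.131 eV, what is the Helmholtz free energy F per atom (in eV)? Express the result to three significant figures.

Eᵢ/kT = 0.14122, 1.6031, 3.1832, 3.8244.
Z = Σ gᵢe^(−Eᵢ/kT) = 2·e^(−0.14122) + 2·e^(−1.6031) + 1·e^(−3.1832) + 4·e^(−3.8244) = 1.7366 + 0.40254 + 0.041453 + 0.087326 = 2.2679.
F = −kT ln Z = −0.131 × ln(2.2679) = −0.131 × 0.81885 = -0.107 eV.

-0.107 eV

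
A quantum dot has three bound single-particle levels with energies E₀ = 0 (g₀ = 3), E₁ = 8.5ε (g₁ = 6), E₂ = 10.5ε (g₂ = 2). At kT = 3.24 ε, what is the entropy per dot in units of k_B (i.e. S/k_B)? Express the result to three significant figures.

1.65

Eᵢ/kT = 0, 2.6235, 3.2407.
Z = Σ gᵢe^(−Eᵢ/kT) = 3·e^(−0) + 6·e^(−2.6235) + 2·e^(−3.2407) = 3.0000 + 0.43529 + 0.078273 = 3.5136.
⟨E⟩ = Σ EᵢPᵢ = 1.2870 ε.
S/k_B = ln Z + ⟨E⟩/kT = ln(3.5136) + 1.2870/3.24 = 1.2566 + 0.39722 = 1.65.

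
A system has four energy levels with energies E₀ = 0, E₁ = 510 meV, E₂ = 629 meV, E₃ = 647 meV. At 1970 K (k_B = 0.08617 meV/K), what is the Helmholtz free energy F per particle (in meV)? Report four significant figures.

k_BT = 0.08617 × 1970 K = 169.755 meV.
Eᵢ/kT = 0, 3.00433, 3.70534, 3.81138.
Z = Σ e^(−Eᵢ/kT) = e^(−0) + e^(−3.00433) + e^(−3.70534) + e^(−3.81138) = 1.00000 + 0.0495720 + 0.0245919 + 0.0221176 = 1.09628.
F = −kT ln Z = −169.755 × ln(1.09628) = −169.755 × 0.0919226 = -15.60 meV.

-15.60 meV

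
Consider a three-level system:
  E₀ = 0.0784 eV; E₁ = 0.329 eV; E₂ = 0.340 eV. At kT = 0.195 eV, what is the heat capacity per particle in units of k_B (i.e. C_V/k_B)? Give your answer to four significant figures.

Eᵢ/kT = 0.402051, 1.68718, 1.74359.
Z = Σ e^(−Eᵢ/kT) = e^(−0.402051) + e^(−1.68718) + e^(−1.74359) = 0.668947 + 0.185041 + 0.174891 = 1.02888.
⟨E⟩ = 0.167937 eV, ⟨E²⟩ = 0.0431130 eV².
C_V/k_B = (⟨E²⟩ − ⟨E⟩²)/(kT)² = (0.0431130 − 0.0282028)/0.0380250 = 0.3921.

0.3921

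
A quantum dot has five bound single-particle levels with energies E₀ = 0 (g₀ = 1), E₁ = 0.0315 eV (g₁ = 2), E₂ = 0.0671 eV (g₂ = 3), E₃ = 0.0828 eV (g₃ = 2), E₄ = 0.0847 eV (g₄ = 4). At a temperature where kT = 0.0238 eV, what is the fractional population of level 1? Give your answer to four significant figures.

0.2822

Eᵢ/kT = 0, 1.32353, 2.81933, 3.47899, 3.55882.
Z = Σ gᵢe^(−Eᵢ/kT) = 1·e^(−0) + 2·e^(−1.32353) + 3·e^(−2.81933) + 2·e^(−3.47899) + 4·e^(−3.55882) = 1.00000 + 0.532388 + 0.178938 + 0.0616771 + 0.113890 = 1.88689.
P₁ = g₁ e^(−E₁/kT) / Z = 0.532388/1.88689 = 0.2822.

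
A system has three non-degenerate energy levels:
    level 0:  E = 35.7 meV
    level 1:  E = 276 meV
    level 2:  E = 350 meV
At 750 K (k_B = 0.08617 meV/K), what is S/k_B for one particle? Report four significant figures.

k_BT = 0.08617 × 750 K = 64.6275 meV.
Eᵢ/kT = 0.552396, 4.27063, 5.41565.
Z = Σ e^(−Eᵢ/kT) = e^(−0.552396) + e^(−4.27063) + e^(−5.41565) = 0.575569 + 0.0139730 + 0.00444645 = 0.593988.
⟨E⟩ = Σ EᵢPᵢ = 43.7056 meV.
S/k_B = ln Z + ⟨E⟩/kT = ln(0.593988) + 43.7056/64.6275 = -0.520896 + 0.676269 = 0.1554.

0.1554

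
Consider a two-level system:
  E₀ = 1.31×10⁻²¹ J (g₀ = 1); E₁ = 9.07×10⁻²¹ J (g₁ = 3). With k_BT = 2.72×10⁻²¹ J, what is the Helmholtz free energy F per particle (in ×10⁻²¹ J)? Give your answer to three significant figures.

Eᵢ/kT = 0.48162, 3.3346.
Z = Σ gᵢe^(−Eᵢ/kT) = 1·e^(−0.48162) + 3·e^(−3.3346) = 0.61778 + 0.10689 = 0.72467.
F = −kT ln Z = −2.72 × ln(0.72467) = −2.72 × -0.32204 = 0.876 ×10⁻²¹ J.

0.876 ×10⁻²¹ J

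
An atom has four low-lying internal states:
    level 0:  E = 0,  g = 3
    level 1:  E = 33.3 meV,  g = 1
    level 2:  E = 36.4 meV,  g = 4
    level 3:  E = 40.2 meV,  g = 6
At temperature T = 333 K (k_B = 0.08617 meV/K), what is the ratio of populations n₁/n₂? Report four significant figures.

k_BT = 0.08617 × 333 K = 28.6946 meV.
n₁/n₂ = (g₁/g₂) exp[−(E₁−E₂)/kT] = (1/4) × exp(−(-3.1 meV)/(28.6946 meV)) = (1/4) × exp(0.108034) = 0.2785.

0.2785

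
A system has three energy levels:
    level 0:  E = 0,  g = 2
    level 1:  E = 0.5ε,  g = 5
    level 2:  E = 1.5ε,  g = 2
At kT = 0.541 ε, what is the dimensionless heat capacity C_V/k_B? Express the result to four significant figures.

Eᵢ/kT = 0, 0.924214, 2.77264.
Z = Σ gᵢe^(−Eᵢ/kT) = 2·e^(−0) + 5·e^(−0.924214) + 2·e^(−2.77264) = 2.00000 + 1.98422 + 0.124994 = 4.10921.
⟨E⟩ = 0.287063 ε, ⟨E²⟩ = 0.189158 ε².
C_V/k_B = (⟨E²⟩ − ⟨E⟩²)/(kT)² = (0.189158 − 0.0824052)/0.292681 = 0.3647.

0.3647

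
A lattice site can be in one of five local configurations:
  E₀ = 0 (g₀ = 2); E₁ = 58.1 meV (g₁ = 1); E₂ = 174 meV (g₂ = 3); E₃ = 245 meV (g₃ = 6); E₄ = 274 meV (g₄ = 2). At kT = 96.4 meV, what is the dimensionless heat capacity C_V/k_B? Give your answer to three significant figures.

Eᵢ/kT = 0, 0.60270, 1.8050, 2.5415, 2.8423.
Z = Σ gᵢe^(−Eᵢ/kT) = 2·e^(−0) + 1·e^(−0.60270) + 3·e^(−1.8050) + 6·e^(−2.5415) + 2·e^(−2.8423) = 2.0000 + 0.54733 + 0.49342 + 0.47249 + 0.11658 = 3.6298.
⟨E⟩ = 73.105 meV, ⟨E²⟩ = 14849 meV².
C_V/k_B = (⟨E²⟩ − ⟨E⟩²)/(kT)² = (14849 − 5344.3)/9293.0 = 1.02.

1.02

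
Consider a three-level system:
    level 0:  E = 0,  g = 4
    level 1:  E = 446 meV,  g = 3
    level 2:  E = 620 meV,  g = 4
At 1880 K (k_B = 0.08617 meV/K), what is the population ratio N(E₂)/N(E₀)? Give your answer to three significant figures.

0.0218

k_BT = 0.08617 × 1880 K = 162.00 meV.
n₂/n₀ = (g₂/g₀) exp[−(E₂−E₀)/kT] = (4/4) × exp(−(620 meV)/(162.00 meV)) = (4/4) × exp(-3.8272) = 0.0218.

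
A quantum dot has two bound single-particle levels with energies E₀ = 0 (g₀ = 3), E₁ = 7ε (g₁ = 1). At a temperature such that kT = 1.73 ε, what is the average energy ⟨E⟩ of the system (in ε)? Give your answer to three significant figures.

0.0406 ε

Eᵢ/kT = 0, 4.0462.
Z = Σ gᵢe^(−Eᵢ/kT) = 3·e^(−0) + 1·e^(−4.0462) = 3.0000 + 0.017489 = 3.0175.
⟨E⟩ = Σ Eᵢ gᵢe^(−Eᵢ/kT) / Z = (0·3.0000 + 7·0.017489) / 3.0175 = 0.0406 ε.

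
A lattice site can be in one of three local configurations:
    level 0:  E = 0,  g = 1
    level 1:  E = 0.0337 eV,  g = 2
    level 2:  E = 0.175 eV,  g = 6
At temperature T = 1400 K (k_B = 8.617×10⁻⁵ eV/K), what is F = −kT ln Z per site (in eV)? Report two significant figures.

k_BT = 8.617×10⁻⁵ × 1400 K = 0.1206 eV.
Eᵢ/kT = 0, 0.2794, 1.451.
Z = Σ gᵢe^(−Eᵢ/kT) = 1·e^(−0) + 2·e^(−0.2794) + 6·e^(−1.451) = 1.000 + 1.512 + 1.406 = 3.918.
F = −kT ln Z = −0.1206 × ln(3.918) = −0.1206 × 1.366 = -0.16 eV.

-0.16 eV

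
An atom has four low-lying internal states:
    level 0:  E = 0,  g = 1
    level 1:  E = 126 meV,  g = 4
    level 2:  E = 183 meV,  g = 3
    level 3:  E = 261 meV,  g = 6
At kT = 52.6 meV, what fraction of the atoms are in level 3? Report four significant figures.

Eᵢ/kT = 0, 2.39544, 3.47909, 4.96198.
Z = Σ gᵢe^(−Eᵢ/kT) = 1·e^(−0) + 4·e^(−2.39544) + 3·e^(−3.47909) + 6·e^(−4.96198) = 1.00000 + 0.364530 + 0.0925064 + 0.0419943 = 1.49903.
P₃ = g₃ e^(−E₃/kT) / Z = 0.0419943/1.49903 = 0.02801.

0.02801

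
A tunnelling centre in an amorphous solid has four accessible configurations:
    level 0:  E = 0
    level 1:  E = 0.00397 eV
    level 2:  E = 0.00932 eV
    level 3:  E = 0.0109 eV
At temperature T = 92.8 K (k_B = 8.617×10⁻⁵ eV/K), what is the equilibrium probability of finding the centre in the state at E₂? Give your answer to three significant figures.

k_BT = 8.617×10⁻⁵ × 92.8 K = 0.0079966 eV.
Eᵢ/kT = 0, 0.49646, 1.1655, 1.3631.
Z = Σ e^(−Eᵢ/kT) = e^(−0) + e^(−0.49646) + e^(−1.1655) + e^(−1.3631) = 1.0000 + 0.60868 + 0.31177 + 0.25587 = 2.1763.
P₂ = e^(−E₂/kT) / Z = 0.31177/2.1763 = 0.143.

0.143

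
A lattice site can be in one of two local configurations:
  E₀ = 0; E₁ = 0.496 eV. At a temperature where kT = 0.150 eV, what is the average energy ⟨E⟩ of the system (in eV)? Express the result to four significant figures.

0.01753 eV

Eᵢ/kT = 0, 3.30667.
Z = Σ e^(−Eᵢ/kT) = e^(−0) + e^(−3.30667) = 1.00000 + 0.0366380 = 1.03664.
⟨E⟩ = Σ Eᵢ e^(−Eᵢ/kT) / Z = (0·1.00000 + 0.496·0.0366380) / 1.03664 = 0.01753 eV.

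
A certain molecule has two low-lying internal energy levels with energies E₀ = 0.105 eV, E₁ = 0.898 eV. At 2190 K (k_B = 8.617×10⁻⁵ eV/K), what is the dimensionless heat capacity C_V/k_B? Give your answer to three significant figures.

0.256

k_BT = 8.617×10⁻⁵ × 2190 K = 0.18871 eV.
Eᵢ/kT = 0.55641, 4.7586.
Z = Σ e^(−Eᵢ/kT) = e^(−0.55641) + e^(−4.7586) = 0.57326 + 0.0085776 = 0.58184.
⟨E⟩ = 0.11669 eV, ⟨E²⟩ = 0.022751 eV².
C_V/k_B = (⟨E²⟩ − ⟨E⟩²)/(kT)² = (0.022751 − 0.013617)/0.035611 = 0.256.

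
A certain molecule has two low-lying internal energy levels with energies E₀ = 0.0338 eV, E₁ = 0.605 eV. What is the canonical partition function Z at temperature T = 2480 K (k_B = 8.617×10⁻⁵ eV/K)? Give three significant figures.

k_BT = 8.617×10⁻⁵ × 2480 K = 0.21370 eV.
Eᵢ/kT = 0.15817, 2.8311.
Z = Σ e^(−Eᵢ/kT) = e^(−0.15817) + e^(−2.8311) = 0.85370 + 0.058948 = 0.91265.

Z = 0.913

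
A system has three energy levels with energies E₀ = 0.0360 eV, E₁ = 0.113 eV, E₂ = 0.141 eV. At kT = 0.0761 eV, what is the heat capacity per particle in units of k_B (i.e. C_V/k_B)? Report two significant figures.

0.33

Eᵢ/kT = 0.4731, 1.485, 1.853.
Z = Σ e^(−Eᵢ/kT) = e^(−0.4731) + e^(−1.485) + e^(−1.853) = 0.6231 + 0.2265 + 0.1568 = 1.006.
⟨E⟩ = 0.06972 eV, ⟨E²⟩ = 0.006776 eV².
C_V/k_B = (⟨E²⟩ − ⟨E⟩²)/(kT)² = (0.006776 − 0.004861)/0.005791 = 0.33.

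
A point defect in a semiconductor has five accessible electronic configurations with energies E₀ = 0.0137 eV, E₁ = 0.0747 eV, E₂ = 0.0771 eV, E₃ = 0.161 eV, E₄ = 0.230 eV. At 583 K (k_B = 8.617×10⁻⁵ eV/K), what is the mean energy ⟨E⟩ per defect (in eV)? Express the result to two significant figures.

k_BT = 8.617×10⁻⁵ × 583 K = 0.05024 eV.
Eᵢ/kT = 0.2727, 1.487, 1.535, 3.205, 4.578.
Z = Σ e^(−Eᵢ/kT) = e^(−0.2727) + e^(−1.487) + e^(−1.535) + e^(−3.205) + e^(−4.578) = 0.7613 + 0.2260 + 0.2155 + 0.04056 + 0.01028 = 1.254.
⟨E⟩ = Σ Eᵢ e^(−Eᵢ/kT) / Z = (0.0137·0.7613 + 0.0747·0.2260 + 0.0771·0.2155 + 0.161·0.04056 + 0.230·0.01028) / 1.254 = 0.042 eV.

0.042 eV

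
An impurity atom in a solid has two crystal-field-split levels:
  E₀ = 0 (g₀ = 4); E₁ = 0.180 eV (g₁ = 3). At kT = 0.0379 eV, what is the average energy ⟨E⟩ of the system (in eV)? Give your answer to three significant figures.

Eᵢ/kT = 0, 4.7493.
Z = Σ gᵢe^(−Eᵢ/kT) = 4·e^(−0) + 3·e^(−4.7493) = 4.0000 + 0.025973 = 4.0260.
⟨E⟩ = Σ Eᵢ gᵢe^(−Eᵢ/kT) / Z = (0·4.0000 + 0.180·0.025973) / 4.0260 = 0.00116 eV.

0.00116 eV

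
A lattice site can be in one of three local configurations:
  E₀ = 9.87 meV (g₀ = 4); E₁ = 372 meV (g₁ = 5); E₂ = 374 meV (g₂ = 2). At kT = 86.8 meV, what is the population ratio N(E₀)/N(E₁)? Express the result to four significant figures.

51.88

n₀/n₁ = (g₀/g₁) exp[−(E₀−E₁)/kT] = (4/5) × exp(−(-362.13 meV)/(86.8 meV)) = (4/5) × exp(4.17200) = 51.88.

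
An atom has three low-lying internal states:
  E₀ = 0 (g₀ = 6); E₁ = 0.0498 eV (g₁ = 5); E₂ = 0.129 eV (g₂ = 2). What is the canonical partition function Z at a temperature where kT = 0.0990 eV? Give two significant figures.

Z = 9.6

Eᵢ/kT = 0, 0.5030, 1.303.
Z = Σ gᵢe^(−Eᵢ/kT) = 6·e^(−0) + 5·e^(−0.5030) + 2·e^(−1.303) = 6.000 + 3.024 + 0.5434 = 9.567.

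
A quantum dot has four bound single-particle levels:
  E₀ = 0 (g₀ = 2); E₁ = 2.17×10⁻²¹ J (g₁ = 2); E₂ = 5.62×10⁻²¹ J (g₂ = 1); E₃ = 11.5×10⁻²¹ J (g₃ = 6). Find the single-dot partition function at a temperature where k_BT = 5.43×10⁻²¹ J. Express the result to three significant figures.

Z = 4.42

Eᵢ/kT = 0, 0.39963, 1.0350, 2.1179.
Z = Σ gᵢe^(−Eᵢ/kT) = 2·e^(−0) + 2·e^(−0.39963) + 1·e^(−1.0350) + 6·e^(−2.1179) = 2.0000 + 1.3411 + 0.35523 + 0.72170 = 4.4180.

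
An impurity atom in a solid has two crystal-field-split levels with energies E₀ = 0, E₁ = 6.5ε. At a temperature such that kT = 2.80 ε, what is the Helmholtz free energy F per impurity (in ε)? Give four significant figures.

-0.2621 ε

Eᵢ/kT = 0, 2.32143.
Z = Σ e^(−Eᵢ/kT) = e^(−0) + e^(−2.32143) = 1.00000 + 0.0981332 = 1.09813.
F = −kT ln Z = −2.80 × ln(1.09813) = −2.80 × 0.0936087 = -0.2621 ε.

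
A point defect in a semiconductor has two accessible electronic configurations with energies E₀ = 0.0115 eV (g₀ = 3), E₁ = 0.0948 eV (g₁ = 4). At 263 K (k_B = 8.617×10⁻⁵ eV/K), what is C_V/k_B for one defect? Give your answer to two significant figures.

k_BT = 8.617×10⁻⁵ × 263 K = 0.02266 eV.
Eᵢ/kT = 0.5075, 4.184.
Z = Σ gᵢe^(−Eᵢ/kT) = 3·e^(−0.5075) + 4·e^(−4.184) = 1.806 + 0.06095 = 1.867.
⟨E⟩ = 0.01422 eV, ⟨E²⟩ = 0.0004213 eV².
C_V/k_B = (⟨E²⟩ − ⟨E⟩²)/(kT)² = (0.0004213 − 0.0002022)/0.0005135 = 0.43.

0.43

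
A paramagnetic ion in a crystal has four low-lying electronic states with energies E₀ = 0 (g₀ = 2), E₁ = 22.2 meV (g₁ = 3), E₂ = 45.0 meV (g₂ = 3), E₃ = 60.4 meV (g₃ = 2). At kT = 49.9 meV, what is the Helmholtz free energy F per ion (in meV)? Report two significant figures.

Eᵢ/kT = 0, 0.4449, 0.9018, 1.210.
Z = Σ gᵢe^(−Eᵢ/kT) = 2·e^(−0) + 3·e^(−0.4449) + 3·e^(−0.9018) + 2·e^(−1.210) = 2.000 + 1.923 + 1.218 + 0.5964 = 5.737.
F = −kT ln Z = −49.9 × ln(5.737) = −49.9 × 1.747 = -87 meV.

-87 meV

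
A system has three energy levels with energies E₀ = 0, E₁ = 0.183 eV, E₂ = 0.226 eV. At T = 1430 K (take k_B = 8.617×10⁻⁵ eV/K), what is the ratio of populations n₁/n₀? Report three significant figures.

k_BT = 8.617×10⁻⁵ × 1430 K = 0.12322 eV.
n₁/n₀ = exp[−(E₁−E₀)/kT] = exp(−(0.183 eV)/(0.12322 eV)) = exp(-1.4851) = 0.226.

0.226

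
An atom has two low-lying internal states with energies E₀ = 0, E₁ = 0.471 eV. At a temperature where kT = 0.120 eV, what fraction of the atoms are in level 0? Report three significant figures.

0.981

Eᵢ/kT = 0, 3.9250.
Z = Σ e^(−Eᵢ/kT) = e^(−0) + e^(−3.9250) = 1.0000 + 0.019742 = 1.0197.
P₀ = e^(−E₀/kT) / Z = 1.0000/1.0197 = 0.981.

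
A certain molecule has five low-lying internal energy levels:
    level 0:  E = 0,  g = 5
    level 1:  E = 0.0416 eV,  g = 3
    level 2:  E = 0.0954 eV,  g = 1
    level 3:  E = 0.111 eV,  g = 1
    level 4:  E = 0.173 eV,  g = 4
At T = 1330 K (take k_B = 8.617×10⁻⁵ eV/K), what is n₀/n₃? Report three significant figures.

k_BT = 8.617×10⁻⁵ × 1330 K = 0.11461 eV.
n₀/n₃ = (g₀/g₃) exp[−(E₀−E₃)/kT] = (5/1) × exp(−(-0.111 eV)/(0.11461 eV)) = (5/1) × exp(0.96850) = 13.2.

13.2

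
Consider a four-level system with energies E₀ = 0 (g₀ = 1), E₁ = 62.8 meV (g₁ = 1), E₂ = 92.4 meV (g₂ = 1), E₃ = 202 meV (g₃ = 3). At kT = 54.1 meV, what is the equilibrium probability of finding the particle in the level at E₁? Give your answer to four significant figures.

Eᵢ/kT = 0, 1.16081, 1.70795, 3.73383.
Z = Σ gᵢe^(−Eᵢ/kT) = 1·e^(−0) + 1·e^(−1.16081) + 1·e^(−1.70795) + 3·e^(−3.73383) = 1.00000 + 0.313232 + 0.181237 + 0.0717034 = 1.56617.
P₁ = g₁ e^(−E₁/kT) / Z = 0.313232/1.56617 = 0.2000.

0.2000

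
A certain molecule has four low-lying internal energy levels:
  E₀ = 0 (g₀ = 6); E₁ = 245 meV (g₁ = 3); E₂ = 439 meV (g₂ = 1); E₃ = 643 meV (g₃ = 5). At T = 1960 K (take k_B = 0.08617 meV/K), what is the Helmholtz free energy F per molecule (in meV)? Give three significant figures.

k_BT = 0.08617 × 1960 K = 168.89 meV.
Eᵢ/kT = 0, 1.4506, 2.5993, 3.8072.
Z = Σ gᵢe^(−Eᵢ/kT) = 6·e^(−0) + 3·e^(−1.4506) + 1·e^(−2.5993) + 5·e^(−3.8072) = 6.0000 + 0.70329 + 0.074326 + 0.11105 = 6.8887.
F = −kT ln Z = −168.89 × ln(6.8887) = −168.89 × 1.9299 = -326 meV.

-326 meV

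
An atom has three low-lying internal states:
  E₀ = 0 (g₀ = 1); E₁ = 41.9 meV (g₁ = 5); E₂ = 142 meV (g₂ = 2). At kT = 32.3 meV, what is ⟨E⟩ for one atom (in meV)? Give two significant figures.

Eᵢ/kT = 0, 1.297, 4.396.
Z = Σ gᵢe^(−Eᵢ/kT) = 1·e^(−0) + 5·e^(−1.297) + 2·e^(−4.396) = 1.000 + 1.367 + 0.02465 = 2.392.
⟨E⟩ = Σ Eᵢ gᵢe^(−Eᵢ/kT) / Z = (0·1.000 + 41.9·1.367 + 142·0.02465) / 2.392 = 25 meV.

25 meV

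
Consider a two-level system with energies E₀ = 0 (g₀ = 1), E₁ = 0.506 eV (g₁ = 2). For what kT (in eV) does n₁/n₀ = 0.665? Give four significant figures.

n₁/n₀ = (g₁/g₀) exp[−(E₁−E₀)/kT] = 0.665.
⇒ (E₁−E₀)/kT = ln((2/1)/0.665) = ln(3.00752) = 1.10112.
kT = 0.506 eV / 1.10112 = 0.4595 eV.

0.4595 eV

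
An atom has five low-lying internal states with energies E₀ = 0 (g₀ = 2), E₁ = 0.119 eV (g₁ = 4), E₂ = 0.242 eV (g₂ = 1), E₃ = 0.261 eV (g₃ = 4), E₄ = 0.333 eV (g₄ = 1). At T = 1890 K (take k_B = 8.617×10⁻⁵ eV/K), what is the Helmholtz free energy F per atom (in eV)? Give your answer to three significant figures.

-0.265 eV

k_BT = 8.617×10⁻⁵ × 1890 K = 0.16286 eV.
Eᵢ/kT = 0, 0.73069, 1.4859, 1.6026, 2.0447.
Z = Σ gᵢe^(−Eᵢ/kT) = 2·e^(−0) + 4·e^(−0.73069) + 1·e^(−1.4859) + 4·e^(−1.6026) + 1·e^(−2.0447) = 2.0000 + 1.9263 + 0.22630 + 0.80549 + 0.12942 = 5.0875.
F = −kT ln Z = −0.16286 × ln(5.0875) = −0.16286 × 1.6268 = -0.265 eV.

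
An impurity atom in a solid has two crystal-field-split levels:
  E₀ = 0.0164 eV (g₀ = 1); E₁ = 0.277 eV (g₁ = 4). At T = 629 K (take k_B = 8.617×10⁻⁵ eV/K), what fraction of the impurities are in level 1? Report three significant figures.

0.0316

k_BT = 8.617×10⁻⁵ × 629 K = 0.054201 eV.
Eᵢ/kT = 0.30258, 5.1106.
Z = Σ gᵢe^(−Eᵢ/kT) = 1·e^(−0.30258) + 4·e^(−5.1106) = 0.73891 + 0.024130 = 0.76304.
P₁ = g₁ e^(−E₁/kT) / Z = 0.024130/0.76304 = 0.0316.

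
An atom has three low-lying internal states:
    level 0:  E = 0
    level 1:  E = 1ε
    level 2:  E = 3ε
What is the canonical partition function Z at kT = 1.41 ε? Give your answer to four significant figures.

Eᵢ/kT = 0, 0.709220, 2.12766.
Z = Σ e^(−Eᵢ/kT) = e^(−0) + e^(−0.709220) + e^(−2.12766) = 1.00000 + 0.492028 + 0.119116 = 1.61114.

Z = 1.611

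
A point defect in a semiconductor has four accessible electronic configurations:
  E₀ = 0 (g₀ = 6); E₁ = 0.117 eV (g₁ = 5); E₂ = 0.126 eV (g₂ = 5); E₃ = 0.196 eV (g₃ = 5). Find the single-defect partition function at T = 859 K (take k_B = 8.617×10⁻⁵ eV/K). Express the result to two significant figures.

k_BT = 8.617×10⁻⁵ × 859 K = 0.07402 eV.
Eᵢ/kT = 0, 1.581, 1.702, 2.648.
Z = Σ gᵢe^(−Eᵢ/kT) = 6·e^(−0) + 5·e^(−1.581) + 5·e^(−1.702) + 5·e^(−2.648) = 6.000 + 1.029 + 0.9116 + 0.3540 = 8.295.

Z = 8.3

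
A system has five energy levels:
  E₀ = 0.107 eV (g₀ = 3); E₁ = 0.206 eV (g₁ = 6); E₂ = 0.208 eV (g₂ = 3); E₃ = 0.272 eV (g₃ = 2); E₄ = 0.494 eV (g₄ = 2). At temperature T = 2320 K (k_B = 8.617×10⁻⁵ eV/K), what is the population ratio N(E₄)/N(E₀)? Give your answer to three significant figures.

0.0962

k_BT = 8.617×10⁻⁵ × 2320 K = 0.19991 eV.
n₄/n₀ = (g₄/g₀) exp[−(E₄−E₀)/kT] = (2/3) × exp(−(0.387 eV)/(0.19991 eV)) = (2/3) × exp(-1.9359) = 0.0962.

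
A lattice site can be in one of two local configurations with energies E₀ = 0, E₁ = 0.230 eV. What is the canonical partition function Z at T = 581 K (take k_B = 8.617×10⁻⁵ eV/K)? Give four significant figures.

Z = 1.010

k_BT = 8.617×10⁻⁵ × 581 K = 0.0500648 eV.
Eᵢ/kT = 0, 4.59405.
Z = Σ e^(−Eᵢ/kT) = e^(−0) + e^(−4.59405) = 1.00000 + 0.0101118 = 1.01011.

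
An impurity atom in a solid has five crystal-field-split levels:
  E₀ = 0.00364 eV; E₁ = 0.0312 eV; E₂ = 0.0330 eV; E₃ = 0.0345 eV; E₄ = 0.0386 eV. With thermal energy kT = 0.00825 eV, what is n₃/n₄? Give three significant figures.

1.64

n₃/n₄ = exp[−(E₃−E₄)/kT] = exp(−(-0.0041 eV)/(0.00825 eV)) = exp(0.49697) = 1.64.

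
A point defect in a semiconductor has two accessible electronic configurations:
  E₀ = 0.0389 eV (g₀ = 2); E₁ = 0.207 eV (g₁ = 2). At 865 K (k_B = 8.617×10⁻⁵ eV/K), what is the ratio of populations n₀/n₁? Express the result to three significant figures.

9.54

k_BT = 8.617×10⁻⁵ × 865 K = 0.074537 eV.
n₀/n₁ = (g₀/g₁) exp[−(E₀−E₁)/kT] = (2/2) × exp(−(-0.1681 eV)/(0.074537 eV)) = (2/2) × exp(2.2553) = 9.54.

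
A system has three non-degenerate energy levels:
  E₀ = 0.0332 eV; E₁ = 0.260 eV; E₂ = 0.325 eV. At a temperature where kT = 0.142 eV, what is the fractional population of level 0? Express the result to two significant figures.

Eᵢ/kT = 0.2338, 1.831, 2.289.
Z = Σ e^(−Eᵢ/kT) = e^(−0.2338) + e^(−1.831) + e^(−2.289) = 0.7915 + 0.1603 + 0.1014 = 1.053.
P₀ = e^(−E₀/kT) / Z = 0.7915/1.053 = 0.75.

0.75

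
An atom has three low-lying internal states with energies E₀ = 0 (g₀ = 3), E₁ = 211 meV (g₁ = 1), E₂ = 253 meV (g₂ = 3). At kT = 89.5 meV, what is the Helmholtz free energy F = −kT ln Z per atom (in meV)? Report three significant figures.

Eᵢ/kT = 0, 2.3575, 2.8268.
Z = Σ gᵢe^(−Eᵢ/kT) = 3·e^(−0) + 1·e^(−2.3575) + 3·e^(−2.8268) = 3.0000 + 0.094657 + 0.17761 = 3.2723.
F = −kT ln Z = −89.5 × ln(3.2723) = −89.5 × 1.1855 = -106 meV.

-106 meV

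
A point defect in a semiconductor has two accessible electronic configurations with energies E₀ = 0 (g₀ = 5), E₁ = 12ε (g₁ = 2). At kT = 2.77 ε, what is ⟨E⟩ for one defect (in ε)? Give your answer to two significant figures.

Eᵢ/kT = 0, 4.332.
Z = Σ gᵢe^(−Eᵢ/kT) = 5·e^(−0) + 2·e^(−4.332) = 5.000 + 0.02628 = 5.026.
⟨E⟩ = Σ Eᵢ gᵢe^(−Eᵢ/kT) / Z = (0·5.000 + 12·0.02628) / 5.026 = 0.063 ε.

0.063 ε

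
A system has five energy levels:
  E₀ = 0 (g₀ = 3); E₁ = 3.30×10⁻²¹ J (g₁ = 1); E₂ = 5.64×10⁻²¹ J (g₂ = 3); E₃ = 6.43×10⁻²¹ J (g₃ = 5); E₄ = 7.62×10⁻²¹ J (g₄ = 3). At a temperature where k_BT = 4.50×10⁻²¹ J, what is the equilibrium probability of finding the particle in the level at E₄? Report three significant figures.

0.0906

Eᵢ/kT = 0, 0.73333, 1.2533, 1.4289, 1.6933.
Z = Σ gᵢe^(−Eᵢ/kT) = 3·e^(−0) + 1·e^(−0.73333) + 3·e^(−1.2533) + 5·e^(−1.4289) + 3·e^(−1.6933) = 3.0000 + 0.48031 + 0.85668 + 1.1979 + 0.55173 = 6.0866.
P₄ = g₄ e^(−E₄/kT) / Z = 0.55173/6.0866 = 0.0906.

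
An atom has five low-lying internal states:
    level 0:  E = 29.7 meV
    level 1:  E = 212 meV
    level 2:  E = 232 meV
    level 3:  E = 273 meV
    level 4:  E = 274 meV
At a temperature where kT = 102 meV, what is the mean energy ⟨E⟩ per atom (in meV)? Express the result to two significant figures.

Eᵢ/kT = 0.2912, 2.078, 2.275, 2.676, 2.686.
Z = Σ e^(−Eᵢ/kT) = e^(−0.2912) + e^(−2.078) + e^(−2.275) + e^(−2.676) + e^(−2.686) = 0.7474 + 0.1252 + 0.1028 + 0.06884 + 0.06815 = 1.112.
⟨E⟩ = Σ Eᵢ e^(−Eᵢ/kT) / Z = (29.7·0.7474 + 212·0.1252 + 232·0.1028 + 273·0.06884 + 274·0.06815) / 1.112 = 99 meV.

99 meV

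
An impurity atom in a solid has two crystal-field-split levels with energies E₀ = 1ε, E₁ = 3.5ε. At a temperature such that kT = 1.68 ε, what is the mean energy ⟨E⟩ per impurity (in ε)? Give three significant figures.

1.46 ε

Eᵢ/kT = 0.59524, 2.0833.
Z = Σ e^(−Eᵢ/kT) = e^(−0.59524) + e^(−2.0833) = 0.55143 + 0.12452 = 0.67595.
⟨E⟩ = Σ Eᵢ e^(−Eᵢ/kT) / Z = (1·0.55143 + 3.5·0.12452) / 0.67595 = 1.46 ε.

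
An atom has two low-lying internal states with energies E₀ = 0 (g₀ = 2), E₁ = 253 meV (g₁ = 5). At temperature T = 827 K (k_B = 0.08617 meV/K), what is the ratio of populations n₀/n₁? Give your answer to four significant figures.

k_BT = 0.08617 × 827 K = 71.2626 meV.
n₀/n₁ = (g₀/g₁) exp[−(E₀−E₁)/kT] = (2/5) × exp(−(-253 meV)/(71.2626 meV)) = (2/5) × exp(3.55025) = 13.93.

13.93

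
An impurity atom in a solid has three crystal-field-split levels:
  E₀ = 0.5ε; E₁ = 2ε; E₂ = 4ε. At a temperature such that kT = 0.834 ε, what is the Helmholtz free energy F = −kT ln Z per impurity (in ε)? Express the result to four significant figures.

Eᵢ/kT = 0.599520, 2.39808, 4.79616.
Z = Σ e^(−Eᵢ/kT) = e^(−0.599520) + e^(−2.39808) + e^(−4.79616) = 0.549075 + 0.0908923 + 0.00826141 = 0.648229.
F = −kT ln Z = −0.834 × ln(0.648229) = −0.834 × -0.433511 = 0.3615 ε.

0.3615 ε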